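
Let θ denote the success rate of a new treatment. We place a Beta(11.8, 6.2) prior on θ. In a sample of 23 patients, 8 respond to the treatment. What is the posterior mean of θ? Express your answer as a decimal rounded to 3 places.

Posterior mean ≈ 0.483

Observing 8 successes and 15 failures updates Beta(11.8, 6.2) by adding the success and failure counts to the two shape parameters: α = 11.8+8 = 19.8, β = 6.2+15 = 21.2.
E[θ | data] = 19.8/(19.8+21.2) = 0.483.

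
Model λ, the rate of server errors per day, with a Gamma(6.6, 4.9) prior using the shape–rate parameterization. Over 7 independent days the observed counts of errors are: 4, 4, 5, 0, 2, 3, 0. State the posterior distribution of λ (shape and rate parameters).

Total count ∑xᵢ = 18 over n = 7 days.
Gamma is conjugate to the Poisson likelihood: posterior is Gamma(shape = 6.6+18 = 24.6, rate = 4.9+7 = 11.9).

Posterior: Gamma(shape=24.6, rate=11.9)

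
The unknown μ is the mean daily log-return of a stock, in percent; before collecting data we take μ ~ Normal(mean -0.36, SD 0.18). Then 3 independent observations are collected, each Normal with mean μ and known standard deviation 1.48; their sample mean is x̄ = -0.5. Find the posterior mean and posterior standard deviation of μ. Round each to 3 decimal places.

Posterior mean ≈ -0.366; posterior SD ≈ 0.176

With known σ, the Normal prior is conjugate. Weight on the data is w = (n/σ²)/(n/σ² + 1/τ₀²) = 1.36961/(1.36961+30.8642) = 0.042490.
Posterior mean = w·x̄ + (1−w)·μ₀ = 0.042490·-0.5 + 0.95751·-0.36 = -0.366. Posterior variance = 1/(1.36961+30.8642) = 0.0310233, so SD = 0.176.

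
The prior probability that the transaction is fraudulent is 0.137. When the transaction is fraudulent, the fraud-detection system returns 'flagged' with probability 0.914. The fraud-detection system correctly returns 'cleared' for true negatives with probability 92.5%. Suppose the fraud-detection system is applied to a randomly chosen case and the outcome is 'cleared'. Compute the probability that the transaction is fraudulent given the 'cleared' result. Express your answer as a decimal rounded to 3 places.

P(H | E) ≈ 0.015

Write H for 'the transaction is fraudulent'. Prior odds H:¬H = 0.137/0.863 = 0.15875. For the 'cleared' outcome, the likelihood ratio is 0.086/0.925 = 0.092973.
Posterior odds = 0.15875 × 0.092973 = 0.014759, so P(H|E) = 0.014759/(1+0.014759) = 0.015.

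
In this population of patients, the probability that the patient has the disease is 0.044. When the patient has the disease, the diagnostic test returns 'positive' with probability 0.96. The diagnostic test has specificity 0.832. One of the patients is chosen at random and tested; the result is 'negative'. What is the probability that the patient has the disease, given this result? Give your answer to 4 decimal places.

Write H for 'the patient has the disease'. Prior odds H:¬H = 0.044/0.956 = 0.046025. For the 'negative' outcome, the likelihood ratio is 0.04/0.832 = 0.048077.
Posterior odds = 0.046025 × 0.048077 = 0.0022127, so P(H|E) = 0.0022127/(1+0.0022127) = 0.0022.

P(H | E) ≈ 0.0022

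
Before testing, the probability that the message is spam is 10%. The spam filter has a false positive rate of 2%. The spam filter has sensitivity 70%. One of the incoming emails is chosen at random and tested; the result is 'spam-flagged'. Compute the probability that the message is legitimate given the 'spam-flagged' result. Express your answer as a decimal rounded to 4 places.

P(¬H | E) ≈ 0.2045

Write H for 'the message is spam'. Prior odds H:¬H = 0.1/0.9 = 0.11111. For the 'spam-flagged' outcome, the likelihood ratio is 0.7/0.02 = 35.000.
Posterior odds = 0.11111 × 35.000 = 3.8889, so P(H|E) = 3.8889/(1+3.8889) = 0.7955. Then P(¬H|E) = 1 − 0.7955 = 0.2045.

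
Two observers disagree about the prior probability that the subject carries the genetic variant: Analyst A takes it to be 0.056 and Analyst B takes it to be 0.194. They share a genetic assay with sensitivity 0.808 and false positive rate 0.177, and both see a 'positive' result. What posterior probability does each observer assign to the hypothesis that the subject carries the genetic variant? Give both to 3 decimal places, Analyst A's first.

Analyst A: 0.213; Analyst B: 0.524

The likelihood ratio for a 'positive' result is 0.808/0.177 = 4.5650.
Analyst A: prior odds 0.056/0.944 = 0.059322; posterior odds 0.27080; posterior probability 0.213.
Analyst B: prior odds 0.194/0.806 = 0.24069; posterior odds 1.0988; posterior probability 0.524.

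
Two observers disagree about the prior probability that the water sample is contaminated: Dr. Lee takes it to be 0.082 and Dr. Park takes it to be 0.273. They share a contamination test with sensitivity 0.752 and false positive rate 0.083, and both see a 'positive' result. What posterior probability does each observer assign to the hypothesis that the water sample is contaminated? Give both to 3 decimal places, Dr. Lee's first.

The likelihood ratio for a 'positive' result is 0.752/0.083 = 9.0602.
Dr. Lee: prior odds 0.082/0.918 = 0.089325; posterior odds 0.80930; posterior probability 0.447.
Dr. Park: prior odds 0.273/0.727 = 0.37552; posterior odds 3.4023; posterior probability 0.773.

Dr. Lee: 0.447; Dr. Park: 0.773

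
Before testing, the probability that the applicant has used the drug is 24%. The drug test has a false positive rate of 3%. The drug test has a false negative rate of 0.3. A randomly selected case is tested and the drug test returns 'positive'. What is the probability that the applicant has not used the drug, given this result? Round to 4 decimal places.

Write H for 'the applicant has used the drug'. Prior odds H:¬H = 0.24/0.76 = 0.31579. For the 'positive' outcome, the likelihood ratio is 0.7/0.03 = 23.333.
Posterior odds = 0.31579 × 23.333 = 7.3684, so P(H|E) = 7.3684/(1+7.3684) = 0.8805. Then P(¬H|E) = 1 − 0.8805 = 0.1195.

P(¬H | E) ≈ 0.1195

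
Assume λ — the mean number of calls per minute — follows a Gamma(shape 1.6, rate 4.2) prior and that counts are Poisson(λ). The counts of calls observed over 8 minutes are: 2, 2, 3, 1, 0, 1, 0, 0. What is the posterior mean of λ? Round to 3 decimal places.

Posterior mean ≈ 0.869

Total count ∑xᵢ = 9 over n = 8 minutes.
Gamma is conjugate to the Poisson likelihood: posterior is Gamma(shape = 1.6+9 = 10.6, rate = 4.2+8 = 12.2).
Posterior mean = shape/rate = 10.6/12.2 = 0.869.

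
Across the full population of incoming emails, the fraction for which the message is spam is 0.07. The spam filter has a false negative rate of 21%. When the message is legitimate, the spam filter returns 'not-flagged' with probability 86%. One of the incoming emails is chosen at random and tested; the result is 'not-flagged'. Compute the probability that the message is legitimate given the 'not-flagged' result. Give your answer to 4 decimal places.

P(¬H | E) ≈ 0.9820

Write H for 'the message is spam'. Prior odds H:¬H = 0.07/0.93 = 0.075269. For the 'not-flagged' outcome, the likelihood ratio is 0.21/0.86 = 0.24419.
Posterior odds = 0.075269 × 0.24419 = 0.018380, so P(H|E) = 0.018380/(1+0.018380) = 0.0180. Then P(¬H|E) = 1 − 0.0180 = 0.9820.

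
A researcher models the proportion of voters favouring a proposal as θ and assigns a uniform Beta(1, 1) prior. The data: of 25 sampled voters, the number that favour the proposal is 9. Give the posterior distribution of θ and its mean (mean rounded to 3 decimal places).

Observing 9 successes and 16 failures updates Beta(1, 1) by adding the success and failure counts to the two shape parameters: α = 1+9 = 10, β = 1+16 = 17.
E[θ | data] = 10/(10+17) = 0.370.

Posterior: Beta(10, 17); mean ≈ 0.370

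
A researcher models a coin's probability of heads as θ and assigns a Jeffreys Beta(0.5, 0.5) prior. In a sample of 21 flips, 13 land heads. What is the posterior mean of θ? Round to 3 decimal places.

Observing 13 successes and 8 failures updates Beta(0.5, 0.5) by adding the success and failure counts to the two shape parameters: α = 0.5+13 = 13.5, β = 0.5+8 = 8.5.
E[θ | data] = 13.5/(13.5+8.5) = 0.614.

Posterior mean ≈ 0.614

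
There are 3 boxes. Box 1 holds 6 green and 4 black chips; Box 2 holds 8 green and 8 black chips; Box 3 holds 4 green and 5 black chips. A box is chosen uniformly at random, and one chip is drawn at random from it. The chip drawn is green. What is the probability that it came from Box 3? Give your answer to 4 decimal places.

Tabulate prior·likelihood by source: [1] prior 0.333333, lik 0.6, product 0.2000; [2] prior 0.333333, lik 0.5, product 0.1667; [3] prior 0.333333, lik 0.4444, product 0.1481.
Normalizing constant = 0.51481; the posterior for Box 3 is its product over the sum, 0.1481/0.51481 = 0.2878.

Posterior probability ≈ 0.2878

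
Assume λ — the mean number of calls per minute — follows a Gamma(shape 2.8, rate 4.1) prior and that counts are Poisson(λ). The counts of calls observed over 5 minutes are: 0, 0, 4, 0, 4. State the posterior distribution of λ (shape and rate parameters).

Posterior: Gamma(shape=10.8, rate=9.1)

Total count ∑xᵢ = 8 over n = 5 minutes.
Gamma is conjugate to the Poisson likelihood: posterior is Gamma(shape = 2.8+8 = 10.8, rate = 4.1+5 = 9.1).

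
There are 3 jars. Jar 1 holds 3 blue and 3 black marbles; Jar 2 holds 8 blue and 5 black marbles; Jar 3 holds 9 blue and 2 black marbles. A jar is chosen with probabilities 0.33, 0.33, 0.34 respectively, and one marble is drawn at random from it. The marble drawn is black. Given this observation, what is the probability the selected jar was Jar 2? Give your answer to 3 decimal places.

Posterior probability ≈ 0.359

Tabulate prior·likelihood by source: [1] prior 0.33, lik 0.5, product 0.1650; [2] prior 0.33, lik 0.3846, product 0.1269; [3] prior 0.34, lik 0.1818, product 0.06182.
Normalizing constant = 0.35374; the posterior for Jar 2 is its product over the sum, 0.1269/0.35374 = 0.359.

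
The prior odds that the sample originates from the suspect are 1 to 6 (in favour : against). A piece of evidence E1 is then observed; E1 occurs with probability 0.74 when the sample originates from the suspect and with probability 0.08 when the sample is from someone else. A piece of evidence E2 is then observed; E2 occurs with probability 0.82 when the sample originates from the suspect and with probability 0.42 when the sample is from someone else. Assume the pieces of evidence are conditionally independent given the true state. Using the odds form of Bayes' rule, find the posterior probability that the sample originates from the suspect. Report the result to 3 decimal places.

Posterior probability ≈ 0.751

Prior odds = 1/6 = 0.16667. In log-odds, ln(0.16667) = -1.7918.
Add log likelihood ratios: ln(9.2500) + ln(1.9524) = 2.8937.
Posterior log-odds = 1.1019, so posterior odds = exp(1.1019) = 3.0099. Converting, P(H|E) = 3.0099/4.0099 = 0.751.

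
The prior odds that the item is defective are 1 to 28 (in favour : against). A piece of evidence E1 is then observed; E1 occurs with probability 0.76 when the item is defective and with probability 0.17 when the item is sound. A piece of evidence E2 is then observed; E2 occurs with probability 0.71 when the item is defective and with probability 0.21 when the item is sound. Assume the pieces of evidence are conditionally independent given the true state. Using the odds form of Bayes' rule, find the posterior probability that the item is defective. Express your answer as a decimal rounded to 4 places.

Prior odds = 1/28 = 0.035714.
Likelihood ratio for E1 = 0.76/0.17 = 4.4706.
Likelihood ratio for E2 = 0.71/0.21 = 3.3810.
Posterior odds = prior odds × LR₁ × LR₂ = 0.53982.
Posterior probability = odds/(1+odds) = 0.53982/1.5398 = 0.3506.

Posterior probability ≈ 0.3506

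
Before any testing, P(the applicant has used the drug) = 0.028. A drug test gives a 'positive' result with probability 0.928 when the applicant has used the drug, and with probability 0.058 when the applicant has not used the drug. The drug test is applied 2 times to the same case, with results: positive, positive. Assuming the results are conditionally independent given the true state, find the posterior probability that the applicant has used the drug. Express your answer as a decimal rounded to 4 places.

Posterior P(H) ≈ 0.8806

Let H be the event that the applicant has used the drug; start with P(H) = 0.028. P('positive'|H) = 0.928, P('positive'|¬H) = 0.058.
Update on result 1 ('positive'): P(H) ← 0.928·0.0280 / (0.928·0.0280 + 0.058·0.9720) = 0.025984/0.082360 = 0.3155.
Update on result 2 ('positive'): P(H) ← 0.928·0.3155 / (0.928·0.3155 + 0.058·0.6845) = 0.29278/0.33248 = 0.8806.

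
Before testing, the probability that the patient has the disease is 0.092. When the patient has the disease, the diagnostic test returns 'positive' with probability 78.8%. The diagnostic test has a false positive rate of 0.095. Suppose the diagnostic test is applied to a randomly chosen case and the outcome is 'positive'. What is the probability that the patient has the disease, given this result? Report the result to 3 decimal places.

P(H | E) ≈ 0.457

Let H be the event that the patient has the disease. P(H) = 0.092, so P(¬H) = 0.908. With E the 'positive' result, P(E|H) = 0.788 and P(E|¬H) = 0.095.
P(E) = 0.788·0.092 + 0.095·0.908 = 0.072496 + 0.086260 = 0.15876.
By Bayes' theorem, P(H|E) = 0.072496 / 0.15876 = 0.457.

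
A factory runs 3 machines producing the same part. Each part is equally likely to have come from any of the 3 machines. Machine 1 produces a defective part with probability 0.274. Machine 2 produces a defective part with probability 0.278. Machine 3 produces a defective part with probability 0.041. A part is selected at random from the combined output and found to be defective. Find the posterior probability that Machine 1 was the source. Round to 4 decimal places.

Posterior probability ≈ 0.4621

P(defective|M1) = 0.274; P(defective|M2) = 0.278; P(defective|M3) = 0.041.
Prior × likelihood for each source: 0.333333·0.274=0.09133, 0.333333·0.278=0.09267, 0.333333·0.041=0.01367. Summing gives P(defective) = 0.19767.
P(Machine 1 | defective) = 0.09133 / 0.19767 = 0.4621.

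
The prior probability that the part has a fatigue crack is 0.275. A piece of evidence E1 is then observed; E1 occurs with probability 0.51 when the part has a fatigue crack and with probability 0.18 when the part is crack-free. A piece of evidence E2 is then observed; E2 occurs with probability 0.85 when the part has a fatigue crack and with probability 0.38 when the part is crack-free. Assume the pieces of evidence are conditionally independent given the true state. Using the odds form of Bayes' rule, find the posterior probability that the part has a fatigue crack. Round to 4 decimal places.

Posterior probability ≈ 0.7062

Prior odds = 0.275/(1−0.275) = 0.37931.
Likelihood ratio for E1 = 0.51/0.18 = 2.8333.
Likelihood ratio for E2 = 0.85/0.38 = 2.2368.
Posterior odds = prior odds × LR₁ × LR₂ = 2.4040.
Posterior probability = odds/(1+odds) = 2.4040/3.4040 = 0.7062.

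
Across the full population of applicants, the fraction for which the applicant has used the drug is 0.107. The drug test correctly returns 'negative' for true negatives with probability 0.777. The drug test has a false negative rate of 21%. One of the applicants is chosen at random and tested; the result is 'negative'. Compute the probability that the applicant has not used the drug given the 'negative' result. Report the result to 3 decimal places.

P(¬H | E) ≈ 0.969

Write H for 'the applicant has used the drug'. Prior odds H:¬H = 0.107/0.893 = 0.11982. For the 'negative' outcome, the likelihood ratio is 0.21/0.777 = 0.27027.
Posterior odds = 0.11982 × 0.27027 = 0.032384, so P(H|E) = 0.032384/(1+0.032384) = 0.031. Then P(¬H|E) = 1 − 0.031 = 0.969.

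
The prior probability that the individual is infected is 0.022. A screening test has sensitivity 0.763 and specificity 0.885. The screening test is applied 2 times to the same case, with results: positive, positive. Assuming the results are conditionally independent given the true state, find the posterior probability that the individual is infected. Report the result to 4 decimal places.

Posterior P(H) ≈ 0.4975

Let H be the event that the individual is infected; start with P(H) = 0.022. P('positive'|H) = 0.763, P('positive'|¬H) = 0.115.
Update on result 1 ('positive'): P(H) ← 0.763·0.0220 / (0.763·0.0220 + 0.115·0.9780) = 0.016786/0.12926 = 0.1299.
Update on result 2 ('positive'): P(H) ← 0.763·0.1299 / (0.763·0.1299 + 0.115·0.8701) = 0.099088/0.19915 = 0.4975.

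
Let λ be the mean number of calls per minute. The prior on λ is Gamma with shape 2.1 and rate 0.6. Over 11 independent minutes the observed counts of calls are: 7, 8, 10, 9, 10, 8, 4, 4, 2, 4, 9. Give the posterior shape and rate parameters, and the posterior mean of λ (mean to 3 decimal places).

Posterior: Gamma(shape=77.1, rate=11.6); mean ≈ 6.647

The Poisson likelihood adds the total count to the shape and the number of exposure periods to the rate. Here ∑xᵢ = 75 and n = 11, so shape 2.1→77.1 and rate 0.6→11.6.
E[λ | data] = 77.1/11.6 = 6.647.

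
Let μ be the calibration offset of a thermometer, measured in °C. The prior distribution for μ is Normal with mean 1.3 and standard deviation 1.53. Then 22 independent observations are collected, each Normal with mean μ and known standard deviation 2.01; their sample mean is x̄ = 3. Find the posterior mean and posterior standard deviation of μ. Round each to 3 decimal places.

Posterior mean ≈ 2.876; posterior SD ≈ 0.413

With known σ, the Normal prior is conjugate. Weight on the data is w = (n/σ²)/(n/σ² + 1/τ₀²) = 5.44541/(5.44541+0.427186) = 0.92726.
Posterior mean = w·x̄ + (1−w)·μ₀ = 0.92726·3 + 0.072742·1.3 = 2.876. Posterior variance = 1/(5.44541+0.427186) = 0.170282, so SD = 0.413.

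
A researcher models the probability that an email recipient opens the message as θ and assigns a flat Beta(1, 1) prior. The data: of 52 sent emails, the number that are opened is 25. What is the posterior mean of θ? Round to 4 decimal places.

Observing 25 successes and 27 failures updates Beta(1, 1) by adding the success and failure counts to the two shape parameters: α = 1+25 = 26, β = 1+27 = 28.
E[θ | data] = 26/(26+28) = 0.4815.

Posterior mean ≈ 0.4815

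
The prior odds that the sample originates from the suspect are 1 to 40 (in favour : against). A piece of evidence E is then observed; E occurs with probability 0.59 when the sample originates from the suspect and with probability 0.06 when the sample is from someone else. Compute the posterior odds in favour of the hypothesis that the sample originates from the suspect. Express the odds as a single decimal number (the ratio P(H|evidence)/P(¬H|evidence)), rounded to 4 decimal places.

Prior odds = 1/40 = 0.025000. In log-odds, ln(0.025000) = -3.6889.
Add log likelihood ratio: ln(9.8333) = 2.2858.
Posterior log-odds = -1.4031, so posterior odds = exp(-1.4031) = 0.24583.

Posterior odds ≈ 0.2458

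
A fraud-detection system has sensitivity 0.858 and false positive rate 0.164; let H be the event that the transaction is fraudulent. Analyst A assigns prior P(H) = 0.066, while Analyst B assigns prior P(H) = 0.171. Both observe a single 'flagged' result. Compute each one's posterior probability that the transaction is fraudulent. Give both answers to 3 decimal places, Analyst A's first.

P('+'|H) = 0.858, P('+'|¬H) = 0.164.
Analyst A: numerator 0.858·0.066 = 0.056628; evidence = 0.056628+0.164·0.934 = 0.20980; posterior = 0.270.
Analyst B: numerator 0.858·0.171 = 0.14672; evidence = 0.14672+0.164·0.829 = 0.28267; posterior = 0.519.

Analyst A: 0.270; Analyst B: 0.519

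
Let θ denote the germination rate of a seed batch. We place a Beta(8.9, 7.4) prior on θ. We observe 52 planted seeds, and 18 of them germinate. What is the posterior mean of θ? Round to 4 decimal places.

Posterior mean ≈ 0.3939

The binomial likelihood is conjugate to the Beta prior: with 18 successes and 34 failures, the posterior is Beta(8.9+18, 7.4+34) = Beta(26.9, 41.4).
Posterior mean = α/(α+β) = 26.9/68.3 = 0.3939.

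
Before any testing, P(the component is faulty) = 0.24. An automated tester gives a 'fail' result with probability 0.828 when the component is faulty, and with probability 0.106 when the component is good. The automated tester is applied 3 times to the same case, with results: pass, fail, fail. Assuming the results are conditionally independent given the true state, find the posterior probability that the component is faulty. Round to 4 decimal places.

Posterior P(H) ≈ 0.7876

Let H be the event that the component is faulty; start with P(H) = 0.24. P('fail'|H) = 0.828, P('fail'|¬H) = 0.106.
Update on result 1 ('pass'): P(H) ← 0.172·0.2400 / (0.172·0.2400 + 0.894·0.7600) = 0.041280/0.72072 = 0.0573.
Update on result 2 ('fail'): P(H) ← 0.828·0.0573 / (0.828·0.0573 + 0.106·0.9427) = 0.047425/0.14735 = 0.3218.
Update on result 3 ('fail'): P(H) ← 0.828·0.3218 / (0.828·0.3218 + 0.106·0.6782) = 0.26649/0.33837 = 0.7876.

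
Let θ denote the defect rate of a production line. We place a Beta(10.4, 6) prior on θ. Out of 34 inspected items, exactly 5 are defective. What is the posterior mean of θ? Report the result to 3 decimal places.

The binomial likelihood is conjugate to the Beta prior: with 5 successes and 29 failures, the posterior is Beta(10.4+5, 6+29) = Beta(15.4, 35).
Posterior mean = α/(α+β) = 15.4/50.4 = 0.306.

Posterior mean ≈ 0.306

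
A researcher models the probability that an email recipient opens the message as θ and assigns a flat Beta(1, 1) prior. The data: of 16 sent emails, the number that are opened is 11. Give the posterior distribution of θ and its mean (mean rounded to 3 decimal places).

Posterior: Beta(12, 6); mean ≈ 0.667

Observing 11 successes and 5 failures updates Beta(1, 1) by adding the success and failure counts to the two shape parameters: α = 1+11 = 12, β = 1+5 = 6.
Posterior mean = α/(α+β) = 12/18 = 0.667.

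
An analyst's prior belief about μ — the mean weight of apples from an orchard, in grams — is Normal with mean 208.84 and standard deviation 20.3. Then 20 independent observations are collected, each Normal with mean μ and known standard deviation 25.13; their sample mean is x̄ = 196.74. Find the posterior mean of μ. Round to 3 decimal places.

Posterior mean ≈ 197.601

Prior precision 1/τ₀² = 1/20.3² = 0.00242665; data precision n/σ² = 20/25.13² = 0.0316698.
Posterior precision = 0.00242665 + 0.0316698 = 0.0340964.
Posterior mean = (0.00242665·208.84 + 0.0316698·196.74) / 0.0340964 = 197.601.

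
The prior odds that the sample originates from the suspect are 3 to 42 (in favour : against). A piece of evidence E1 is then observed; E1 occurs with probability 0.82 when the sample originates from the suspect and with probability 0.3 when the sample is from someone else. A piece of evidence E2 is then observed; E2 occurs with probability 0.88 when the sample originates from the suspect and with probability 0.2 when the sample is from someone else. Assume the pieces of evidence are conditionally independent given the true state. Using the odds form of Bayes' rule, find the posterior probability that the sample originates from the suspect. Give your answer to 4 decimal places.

Prior odds = 3/42 = 0.071429. In log-odds, ln(0.071429) = -2.6391.
Add log likelihood ratios: ln(2.7333) + ln(4.4000) = 2.4871.
Posterior log-odds = -0.15193, so posterior odds = exp(-0.15193) = 0.85905. Converting, P(H|E) = 0.85905/1.8590 = 0.4621.

Posterior probability ≈ 0.4621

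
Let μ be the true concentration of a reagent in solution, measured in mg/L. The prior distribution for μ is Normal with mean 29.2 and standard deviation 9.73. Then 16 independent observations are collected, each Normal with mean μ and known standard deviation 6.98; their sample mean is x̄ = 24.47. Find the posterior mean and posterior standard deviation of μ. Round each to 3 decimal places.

Posterior mean ≈ 24.617; posterior SD ≈ 1.718

With known σ, the Normal prior is conjugate. Weight on the data is w = (n/σ²)/(n/σ² + 1/τ₀²) = 0.328405/(0.328405+0.0105627) = 0.96884.
Posterior mean = w·x̄ + (1−w)·μ₀ = 0.96884·24.47 + 0.031161·29.2 = 24.617. Posterior variance = 1/(0.328405+0.0105627) = 2.95014, so SD = 1.718.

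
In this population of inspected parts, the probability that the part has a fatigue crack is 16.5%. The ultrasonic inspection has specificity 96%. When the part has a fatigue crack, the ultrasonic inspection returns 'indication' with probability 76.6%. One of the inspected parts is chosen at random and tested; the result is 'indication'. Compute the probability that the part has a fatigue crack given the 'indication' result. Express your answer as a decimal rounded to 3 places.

P(H | E) ≈ 0.791

Let H be the event that the part has a fatigue crack. P(H) = 0.165, so P(¬H) = 0.835. With E the 'indication' result, P(E|H) = 0.766 and P(E|¬H) = 0.04.
P(E) = 0.766·0.165 + 0.04·0.835 = 0.12639 + 0.033400 = 0.15979.
By Bayes' theorem, P(H|E) = 0.12639 / 0.15979 = 0.791.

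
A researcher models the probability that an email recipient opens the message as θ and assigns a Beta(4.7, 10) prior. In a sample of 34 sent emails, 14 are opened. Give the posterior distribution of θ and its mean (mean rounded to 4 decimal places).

Posterior: Beta(18.7, 30); mean ≈ 0.3840

The binomial likelihood is conjugate to the Beta prior: with 14 successes and 20 failures, the posterior is Beta(4.7+14, 10+20) = Beta(18.7, 30).
E[θ | data] = 18.7/(18.7+30) = 0.3840.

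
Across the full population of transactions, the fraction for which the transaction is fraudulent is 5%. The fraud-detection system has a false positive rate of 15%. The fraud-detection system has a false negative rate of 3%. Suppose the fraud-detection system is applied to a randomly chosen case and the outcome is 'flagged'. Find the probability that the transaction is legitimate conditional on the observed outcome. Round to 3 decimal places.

Write H for 'the transaction is fraudulent'. Prior odds H:¬H = 0.05/0.95 = 0.052632. For the 'flagged' outcome, the likelihood ratio is 0.97/0.15 = 6.4667.
Posterior odds = 0.052632 × 6.4667 = 0.34035, so P(H|E) = 0.34035/(1+0.34035) = 0.254. Then P(¬H|E) = 1 − 0.254 = 0.746.

P(¬H | E) ≈ 0.746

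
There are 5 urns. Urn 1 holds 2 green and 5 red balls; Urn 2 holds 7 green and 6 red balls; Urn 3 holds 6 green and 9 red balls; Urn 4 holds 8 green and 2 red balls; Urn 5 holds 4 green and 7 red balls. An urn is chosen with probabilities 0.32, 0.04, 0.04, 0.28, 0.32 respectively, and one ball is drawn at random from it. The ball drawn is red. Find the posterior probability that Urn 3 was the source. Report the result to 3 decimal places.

Posterior probability ≈ 0.045

Tabulate prior·likelihood by source: [1] prior 0.32, lik 0.7143, product 0.2286; [2] prior 0.04, lik 0.4615, product 0.01846; [3] prior 0.04, lik 0.6, product 0.02400; [4] prior 0.28, lik 0.2, product 0.05600; [5] prior 0.32, lik 0.6364, product 0.2036.
Normalizing constant = 0.53067; the posterior for Urn 3 is its product over the sum, 0.02400/0.53067 = 0.045.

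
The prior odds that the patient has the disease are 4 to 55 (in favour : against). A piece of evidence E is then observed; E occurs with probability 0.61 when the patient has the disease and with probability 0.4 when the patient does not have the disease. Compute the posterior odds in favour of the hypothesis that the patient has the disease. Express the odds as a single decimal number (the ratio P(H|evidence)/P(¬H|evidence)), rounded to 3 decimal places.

Prior odds = 4/55 = 0.072727. In log-odds, ln(0.072727) = -2.6210.
Add log likelihood ratio: ln(1.5250) = 0.42199.
Posterior log-odds = -2.1990, so posterior odds = exp(-2.1990) = 0.11091.

Posterior odds ≈ 0.111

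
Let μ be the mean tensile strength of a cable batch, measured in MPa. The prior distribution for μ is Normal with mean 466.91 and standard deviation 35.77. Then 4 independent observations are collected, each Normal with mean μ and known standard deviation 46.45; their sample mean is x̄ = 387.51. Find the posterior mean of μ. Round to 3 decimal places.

Posterior mean ≈ 411.056

Prior precision 1/τ₀² = 1/35.77² = 0.00078156; data precision n/σ² = 4/46.45² = 0.00185391.
Posterior precision = 0.00078156 + 0.00185391 = 0.00263547.
Posterior mean = (0.00078156·466.91 + 0.00185391·387.51) / 0.00263547 = 411.056.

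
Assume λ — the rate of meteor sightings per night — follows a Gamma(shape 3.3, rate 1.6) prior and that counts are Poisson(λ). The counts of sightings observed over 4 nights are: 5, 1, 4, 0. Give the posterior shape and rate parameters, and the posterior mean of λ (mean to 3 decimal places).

Total count ∑xᵢ = 10 over n = 4 nights.
Gamma is conjugate to the Poisson likelihood: posterior is Gamma(shape = 3.3+10 = 13.3, rate = 1.6+4 = 5.6).
E[λ | data] = 13.3/5.6 = 2.375.

Posterior: Gamma(shape=13.3, rate=5.6); mean ≈ 2.375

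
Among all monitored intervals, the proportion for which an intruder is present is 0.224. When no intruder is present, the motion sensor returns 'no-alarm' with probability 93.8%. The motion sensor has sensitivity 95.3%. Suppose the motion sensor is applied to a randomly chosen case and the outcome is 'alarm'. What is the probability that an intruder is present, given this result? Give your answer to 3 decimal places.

P(H | E) ≈ 0.816

Write H for 'an intruder is present'. Prior odds H:¬H = 0.224/0.776 = 0.28866. For the 'alarm' outcome, the likelihood ratio is 0.953/0.062 = 15.371.
Posterior odds = 0.28866 × 15.371 = 4.4370, so P(H|E) = 4.4370/(1+4.4370) = 0.816.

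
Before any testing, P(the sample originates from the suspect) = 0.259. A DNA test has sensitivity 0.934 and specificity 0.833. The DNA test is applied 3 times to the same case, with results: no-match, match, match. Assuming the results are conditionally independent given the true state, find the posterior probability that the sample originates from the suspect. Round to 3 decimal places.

Let H be the event that the sample originates from the suspect; start with P(H) = 0.259. P('match'|H) = 0.934, P('match'|¬H) = 0.167.
Update on result 1 ('no-match'): P(H) ← 0.066·0.2590 / (0.066·0.2590 + 0.833·0.7410) = 0.017094/0.63435 = 0.0269.
Update on result 2 ('match'): P(H) ← 0.934·0.0269 / (0.934·0.0269 + 0.167·0.9731) = 0.025169/0.18767 = 0.1341.
Update on result 3 ('match'): P(H) ← 0.934·0.1341 / (0.934·0.1341 + 0.167·0.8659) = 0.12526/0.26986 = 0.4642.

Posterior P(H) ≈ 0.464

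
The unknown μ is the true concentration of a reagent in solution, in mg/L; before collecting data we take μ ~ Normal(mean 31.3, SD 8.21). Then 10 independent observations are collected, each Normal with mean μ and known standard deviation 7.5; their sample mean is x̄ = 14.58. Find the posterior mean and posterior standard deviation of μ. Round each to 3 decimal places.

Prior precision 1/τ₀² = 1/8.21² = 0.0148359; data precision n/σ² = 10/7.5² = 0.177778.
Posterior precision = 0.0148359 + 0.177778 = 0.192614, giving posterior SD = 1/√0.192614 = 2.279.
Posterior mean = (0.0148359·31.3 + 0.177778·14.58) / 0.192614 = 15.868.

Posterior mean ≈ 15.868; posterior SD ≈ 2.279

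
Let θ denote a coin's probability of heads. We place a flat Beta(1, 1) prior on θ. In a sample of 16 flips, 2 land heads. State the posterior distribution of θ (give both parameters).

The binomial likelihood is conjugate to the Beta prior: with 2 successes and 14 failures, the posterior is Beta(1+2, 1+14) = Beta(3, 15).

Posterior: Beta(3, 15)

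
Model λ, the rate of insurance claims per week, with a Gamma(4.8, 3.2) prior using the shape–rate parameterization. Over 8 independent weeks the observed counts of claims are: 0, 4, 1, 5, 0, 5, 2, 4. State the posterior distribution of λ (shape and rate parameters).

Posterior: Gamma(shape=25.8, rate=11.2)

Total count ∑xᵢ = 21 over n = 8 weeks.
Gamma is conjugate to the Poisson likelihood: posterior is Gamma(shape = 4.8+21 = 25.8, rate = 3.2+8 = 11.2).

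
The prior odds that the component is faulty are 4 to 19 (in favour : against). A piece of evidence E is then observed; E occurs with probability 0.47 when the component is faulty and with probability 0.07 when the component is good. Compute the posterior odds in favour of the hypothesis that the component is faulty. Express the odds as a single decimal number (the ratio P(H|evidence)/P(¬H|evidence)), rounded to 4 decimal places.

Prior odds = 4/19 = 0.21053.
Likelihood ratio for E = 0.47/0.07 = 6.7143.
Posterior odds = prior odds × LR = 1.4135.

Posterior odds ≈ 1.4135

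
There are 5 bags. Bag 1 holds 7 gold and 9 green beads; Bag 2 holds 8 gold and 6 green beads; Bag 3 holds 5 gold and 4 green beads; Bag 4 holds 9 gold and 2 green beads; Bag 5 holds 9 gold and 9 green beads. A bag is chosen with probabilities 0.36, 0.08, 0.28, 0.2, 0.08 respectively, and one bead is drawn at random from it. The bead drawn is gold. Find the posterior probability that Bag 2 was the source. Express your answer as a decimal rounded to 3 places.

Posterior probability ≈ 0.081

P(gold|Bag 1) = 0.4375; P(gold|Bag 2) = 0.5714; P(gold|Bag 3) = 0.5556; P(gold|Bag 4) = 0.8182; P(gold|Bag 5) = 0.5.
Prior × likelihood for each source: 0.36·0.4375=0.1575, 0.08·0.5714=0.04571, 0.28·0.5556=0.1556, 0.2·0.8182=0.1636, 0.08·0.5=0.04000. Summing gives P(gold) = 0.56241.
P(Bag 2 | gold) = 0.04571 / 0.56241 = 0.081.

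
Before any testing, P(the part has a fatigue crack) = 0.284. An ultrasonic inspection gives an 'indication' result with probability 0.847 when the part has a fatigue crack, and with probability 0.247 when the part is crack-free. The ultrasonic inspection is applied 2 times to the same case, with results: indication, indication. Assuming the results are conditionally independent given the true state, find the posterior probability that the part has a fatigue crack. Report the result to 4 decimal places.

Posterior P(H) ≈ 0.8235

Let H be the event that the part has a fatigue crack; start with P(H) = 0.284. P('indication'|H) = 0.847, P('indication'|¬H) = 0.247.
Update on result 1 ('indication'): P(H) ← 0.847·0.2840 / (0.847·0.2840 + 0.247·0.7160) = 0.24055/0.41740 = 0.5763.
Update on result 2 ('indication'): P(H) ← 0.847·0.5763 / (0.847·0.5763 + 0.247·0.4237) = 0.48813/0.59278 = 0.8235.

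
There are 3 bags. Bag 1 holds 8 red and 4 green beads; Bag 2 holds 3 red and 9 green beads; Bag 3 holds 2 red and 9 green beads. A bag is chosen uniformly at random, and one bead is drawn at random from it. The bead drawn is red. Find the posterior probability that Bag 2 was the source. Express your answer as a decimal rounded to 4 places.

Tabulate prior·likelihood by source: [1] prior 0.333333, lik 0.6667, product 0.2222; [2] prior 0.333333, lik 0.25, product 0.08333; [3] prior 0.333333, lik 0.1818, product 0.06061.
Normalizing constant = 0.36616; the posterior for Bag 2 is its product over the sum, 0.08333/0.36616 = 0.2276.

Posterior probability ≈ 0.2276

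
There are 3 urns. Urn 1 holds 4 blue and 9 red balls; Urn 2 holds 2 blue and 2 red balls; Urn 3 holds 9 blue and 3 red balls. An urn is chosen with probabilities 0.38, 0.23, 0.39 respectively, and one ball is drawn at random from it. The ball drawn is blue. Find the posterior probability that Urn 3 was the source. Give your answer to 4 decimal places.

P(blue|Urn 1) = 0.3077; P(blue|Urn 2) = 0.5; P(blue|Urn 3) = 0.75.
Prior × likelihood for each source: 0.38·0.3077=0.1169, 0.23·0.5=0.1150, 0.39·0.75=0.2925. Summing gives P(blue) = 0.52442.
P(Urn 3 | blue) = 0.2925 / 0.52442 = 0.5578.

Posterior probability ≈ 0.5578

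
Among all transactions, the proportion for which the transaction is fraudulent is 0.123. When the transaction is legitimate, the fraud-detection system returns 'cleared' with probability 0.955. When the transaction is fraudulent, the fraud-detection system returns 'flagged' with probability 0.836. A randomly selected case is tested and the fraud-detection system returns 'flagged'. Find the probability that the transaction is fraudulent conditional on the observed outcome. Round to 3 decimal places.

P(H | E) ≈ 0.723

Let H be the event that the transaction is fraudulent. P(H) = 0.123, so P(¬H) = 0.877. With E the 'flagged' result, P(E|H) = 0.836 and P(E|¬H) = 0.045.
P(E) = 0.836·0.123 + 0.045·0.877 = 0.10283 + 0.039465 = 0.14229.
By Bayes' theorem, P(H|E) = 0.10283 / 0.14229 = 0.723.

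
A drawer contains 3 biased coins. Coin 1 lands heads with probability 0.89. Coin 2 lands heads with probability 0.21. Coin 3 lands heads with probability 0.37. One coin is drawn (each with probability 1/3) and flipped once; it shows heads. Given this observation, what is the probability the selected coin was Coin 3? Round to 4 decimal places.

Posterior probability ≈ 0.2517

Tabulate prior·likelihood by source: [1] prior 0.333333, lik 0.89, product 0.2967; [2] prior 0.333333, lik 0.21, product 0.07000; [3] prior 0.333333, lik 0.37, product 0.1233.
Normalizing constant = 0.49000; the posterior for Coin 3 is its product over the sum, 0.1233/0.49000 = 0.2517.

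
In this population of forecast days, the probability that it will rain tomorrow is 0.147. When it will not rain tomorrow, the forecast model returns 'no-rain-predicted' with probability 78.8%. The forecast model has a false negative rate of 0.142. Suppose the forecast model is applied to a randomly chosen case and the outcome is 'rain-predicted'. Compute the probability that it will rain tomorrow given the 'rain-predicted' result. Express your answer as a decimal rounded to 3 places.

P(H | E) ≈ 0.411

Let H be the event that it will rain tomorrow. P(H) = 0.147, so P(¬H) = 0.853. With E the 'rain-predicted' result, P(E|H) = 0.858 and P(E|¬H) = 0.212.
P(E) = 0.858·0.147 + 0.212·0.853 = 0.12613 + 0.18084 = 0.30696.
By Bayes' theorem, P(H|E) = 0.12613 / 0.30696 = 0.411.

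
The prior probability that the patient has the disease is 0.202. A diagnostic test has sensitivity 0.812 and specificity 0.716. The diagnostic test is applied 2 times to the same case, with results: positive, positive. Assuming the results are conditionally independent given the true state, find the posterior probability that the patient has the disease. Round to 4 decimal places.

With H the event that the patient has the disease, the joint likelihood of the observed sequence is P(data|H) = 0.812·0.812 = 0.65934 and P(data|¬H) = 0.284·0.284 = 0.080656.
Bayes: P(H|data) = 0.202·0.65934 / (0.202·0.65934 + 0.798·0.080656) = 0.13319/0.19755 = 0.6742.

Posterior P(H) ≈ 0.6742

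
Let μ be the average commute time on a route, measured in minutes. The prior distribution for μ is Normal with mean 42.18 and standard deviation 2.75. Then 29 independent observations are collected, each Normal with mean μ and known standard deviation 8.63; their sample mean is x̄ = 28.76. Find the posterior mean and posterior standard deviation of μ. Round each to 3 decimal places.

Posterior mean ≈ 32.162; posterior SD ≈ 1.385

Prior precision 1/τ₀² = 1/2.75² = 0.132231; data precision n/σ² = 29/8.63² = 0.389382.
Posterior precision = 0.132231 + 0.389382 = 0.521614, giving posterior SD = 1/√0.521614 = 1.385.
Posterior mean = (0.132231·42.18 + 0.389382·28.76) / 0.521614 = 32.162.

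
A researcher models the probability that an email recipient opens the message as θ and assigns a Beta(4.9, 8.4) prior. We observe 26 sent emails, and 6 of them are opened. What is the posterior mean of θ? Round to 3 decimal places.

Observing 6 successes and 20 failures updates Beta(4.9, 8.4) by adding the success and failure counts to the two shape parameters: α = 4.9+6 = 10.9, β = 8.4+20 = 28.4.
E[θ | data] = 10.9/(10.9+28.4) = 0.277.

Posterior mean ≈ 0.277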